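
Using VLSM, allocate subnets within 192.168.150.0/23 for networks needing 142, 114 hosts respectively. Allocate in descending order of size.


142 hosts -> /24 (254 usable): 192.168.150.0/24
114 hosts -> /25 (126 usable): 192.168.151.0/25
Allocation: 192.168.150.0/24 (142 hosts, 254 usable); 192.168.151.0/25 (114 hosts, 126 usable)


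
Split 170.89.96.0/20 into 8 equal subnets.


New prefix = 20 + 3 = 23
Each subnet has 512 addresses
  170.89.96.0/23
  170.89.98.0/23
  170.89.100.0/23
  170.89.102.0/23
  170.89.104.0/23
  170.89.106.0/23
  170.89.108.0/23
  170.89.110.0/23
Subnets: 170.89.96.0/23, 170.89.98.0/23, 170.89.100.0/23, 170.89.102.0/23, 170.89.104.0/23, 170.89.106.0/23, 170.89.108.0/23, 170.89.110.0/23


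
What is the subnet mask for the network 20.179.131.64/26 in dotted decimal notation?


/26 means 26 network bits, 6 host bits
Binary: 11111111111111111111111111000000
Mask: 255.255.255.192


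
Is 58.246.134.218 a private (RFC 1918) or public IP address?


RFC 1918 private ranges:
  10.0.0.0/8 (10.0.0.0 - 10.255.255.255)
  172.16.0.0/12 (172.16.0.0 - 172.31.255.255)
  192.168.0.0/16 (192.168.0.0 - 192.168.255.255)
Public (not in any RFC 1918 range)


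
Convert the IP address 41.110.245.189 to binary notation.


41 = 00101001
110 = 01101110
245 = 11110101
189 = 10111101
Binary: 00101001.01101110.11110101.10111101


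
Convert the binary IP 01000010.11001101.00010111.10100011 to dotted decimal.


01000010 = 66
11001101 = 205
00010111 = 23
10100011 = 163
IP: 66.205.23.163


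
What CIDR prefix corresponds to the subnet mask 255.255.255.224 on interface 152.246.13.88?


Binary: 11111111.11111111.11111111.11100000
Count leading 1s
Prefix: /27


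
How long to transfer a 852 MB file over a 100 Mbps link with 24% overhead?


Effective throughput = 100 * (1 - 24/100) = 76 Mbps
File size in Mb = 852 * 8 = 6816 Mb
Time = 6816 / 76
Time = 89.6842 seconds


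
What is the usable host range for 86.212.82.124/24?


Network: 86.212.82.0
Broadcast: 86.212.82.255
First usable = network + 1
Last usable = broadcast - 1
Range: 86.212.82.1 to 86.212.82.254


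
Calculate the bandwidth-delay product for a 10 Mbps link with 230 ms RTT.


BDP = bandwidth * RTT
= 10 Mbps * 230 ms
= 10 * 1e6 * 230 / 1000 bits
= 2300000 bits
= 287500 bytes
= 280.7617 KB
BDP = 2300000 bits (287500 bytes)


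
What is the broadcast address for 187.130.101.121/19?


Network: 187.130.96.0/19
Host bits = 13
Set all host bits to 1:
Broadcast: 187.130.127.255


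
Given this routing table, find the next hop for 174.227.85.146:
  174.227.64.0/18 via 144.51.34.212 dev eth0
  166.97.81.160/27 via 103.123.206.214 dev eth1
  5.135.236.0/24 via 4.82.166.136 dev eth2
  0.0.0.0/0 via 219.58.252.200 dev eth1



Longest prefix match for 174.227.85.146:
  /18 174.227.64.0: MATCH
  /27 166.97.81.160: no
  /24 5.135.236.0: no
  /0 0.0.0.0: MATCH
Selected: next-hop 144.51.34.212 via eth0 (matched /18)


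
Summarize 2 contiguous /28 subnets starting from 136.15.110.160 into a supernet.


Original prefix: /28
Number of subnets: 2 = 2^1
New prefix = 28 - 1 = 27
Supernet: 136.15.110.160/27


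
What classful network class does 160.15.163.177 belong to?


First octet: 160
Binary: 10100000
10xxxxxx -> Class B (128-191)
Class B, default mask 255.255.0.0 (/16)


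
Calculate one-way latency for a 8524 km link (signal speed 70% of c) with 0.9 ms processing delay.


Speed = 0.7 * 3e5 km/s = 210000 km/s
Propagation delay = 8524 / 210000 = 0.0406 s = 40.5905 ms
Processing delay = 0.9 ms
Total one-way latency = 41.4905 ms


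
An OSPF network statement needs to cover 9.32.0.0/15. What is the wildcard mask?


Subnet mask: 255.254.0.0
Wildcard = 255.255.255.255 - subnet mask
255 - 255 = 0
255 - 254 = 1
255 - 0 = 255
255 - 0 = 255
Wildcard: 0.1.255.255


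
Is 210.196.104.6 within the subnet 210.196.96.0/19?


Subnet network: 210.196.96.0
Test IP AND mask: 210.196.96.0
Yes, 210.196.104.6 is in 210.196.96.0/19


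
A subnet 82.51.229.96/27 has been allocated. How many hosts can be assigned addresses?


Host bits = 32 - 27 = 5
Total addresses = 2^5 = 32
Usable = total - 2 (network and broadcast)
Usable hosts: 30


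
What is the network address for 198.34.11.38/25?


IP:   11000110.00100010.00001011.00100110
Mask: 11111111.11111111.11111111.10000000
AND operation:
Net:  11000110.00100010.00001011.00000000
Network: 198.34.11.0/25


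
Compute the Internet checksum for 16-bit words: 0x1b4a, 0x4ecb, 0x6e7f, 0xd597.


Sum all words (with carry folding):
+ 0x1b4a = 0x1b4a
+ 0x4ecb = 0x6a15
+ 0x6e7f = 0xd894
+ 0xd597 = 0xae2c
One's complement: ~0xae2c
Checksum = 0x51d3


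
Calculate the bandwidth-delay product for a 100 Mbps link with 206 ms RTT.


BDP = bandwidth * RTT
= 100 Mbps * 206 ms
= 100 * 1e6 * 206 / 1000 bits
= 20600000 bits
= 2575000 bytes
= 2514.6484 KB
BDP = 20600000 bits (2575000 bytes)


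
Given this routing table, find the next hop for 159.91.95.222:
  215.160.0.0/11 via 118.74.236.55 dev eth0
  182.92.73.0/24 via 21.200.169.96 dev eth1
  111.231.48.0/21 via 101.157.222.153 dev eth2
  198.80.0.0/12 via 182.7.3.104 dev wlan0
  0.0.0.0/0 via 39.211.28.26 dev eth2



Longest prefix match for 159.91.95.222:
  /11 215.160.0.0: no
  /24 182.92.73.0: no
  /21 111.231.48.0: no
  /12 198.80.0.0: no
  /0 0.0.0.0: MATCH
Selected: next-hop 39.211.28.26 via eth2 (matched /0)


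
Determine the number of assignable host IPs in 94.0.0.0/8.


Host bits = 32 - 8 = 24
Total addresses = 2^24 = 16777216
Usable = total - 2 (network and broadcast)
Usable hosts: 16777214


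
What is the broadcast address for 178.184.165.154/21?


Network: 178.184.160.0/21
Host bits = 11
Set all host bits to 1:
Broadcast: 178.184.167.255


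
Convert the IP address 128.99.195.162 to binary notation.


128 = 10000000
99 = 01100011
195 = 11000011
162 = 10100010
Binary: 10000000.01100011.11000011.10100010


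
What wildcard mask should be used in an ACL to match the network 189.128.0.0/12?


Subnet mask: 255.240.0.0
Wildcard = 255.255.255.255 - subnet mask
255 - 255 = 0
255 - 240 = 15
255 - 0 = 255
255 - 0 = 255
Wildcard: 0.15.255.255


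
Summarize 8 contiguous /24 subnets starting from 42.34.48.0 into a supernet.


Original prefix: /24
Number of subnets: 8 = 2^3
New prefix = 24 - 3 = 21
Supernet: 42.34.48.0/21


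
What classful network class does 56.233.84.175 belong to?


First octet: 56
Binary: 00111000
0xxxxxxx -> Class A (1-126)
Class A, default mask 255.0.0.0 (/8)


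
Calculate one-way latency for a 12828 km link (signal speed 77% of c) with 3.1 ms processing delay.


Speed = 0.77 * 3e5 km/s = 231000 km/s
Propagation delay = 12828 / 231000 = 0.0555 s = 55.5325 ms
Processing delay = 3.1 ms
Total one-way latency = 58.6325 ms


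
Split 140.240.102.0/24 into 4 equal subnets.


New prefix = 24 + 2 = 26
Each subnet has 64 addresses
  140.240.102.0/26
  140.240.102.64/26
  140.240.102.128/26
  140.240.102.192/26
Subnets: 140.240.102.0/26, 140.240.102.64/26, 140.240.102.128/26, 140.240.102.192/26


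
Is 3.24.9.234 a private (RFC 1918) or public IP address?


RFC 1918 private ranges:
  10.0.0.0/8 (10.0.0.0 - 10.255.255.255)
  172.16.0.0/12 (172.16.0.0 - 172.31.255.255)
  192.168.0.0/16 (192.168.0.0 - 192.168.255.255)
Public (not in any RFC 1918 range)


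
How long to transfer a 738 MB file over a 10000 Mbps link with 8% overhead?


Effective throughput = 10000 * (1 - 8/100) = 9200 Mbps
File size in Mb = 738 * 8 = 5904 Mb
Time = 5904 / 9200
Time = 0.6417 seconds


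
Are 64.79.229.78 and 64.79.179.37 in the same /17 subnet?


Mask: 255.255.128.0
64.79.229.78 AND mask = 64.79.128.0
64.79.179.37 AND mask = 64.79.128.0
Yes, same subnet (64.79.128.0)


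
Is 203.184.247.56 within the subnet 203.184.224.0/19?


Subnet network: 203.184.224.0
Test IP AND mask: 203.184.224.0
Yes, 203.184.247.56 is in 203.184.224.0/19


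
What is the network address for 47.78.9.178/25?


IP:   00101111.01001110.00001001.10110010
Mask: 11111111.11111111.11111111.10000000
AND operation:
Net:  00101111.01001110.00001001.10000000
Network: 47.78.9.128/25


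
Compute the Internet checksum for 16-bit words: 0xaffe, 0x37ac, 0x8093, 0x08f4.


Sum all words (with carry folding):
+ 0xaffe = 0xaffe
+ 0x37ac = 0xe7aa
+ 0x8093 = 0x683e
+ 0x08f4 = 0x7132
One's complement: ~0x7132
Checksum = 0x8ecd


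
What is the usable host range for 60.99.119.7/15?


Network: 60.98.0.0
Broadcast: 60.99.255.255
First usable = network + 1
Last usable = broadcast - 1
Range: 60.98.0.1 to 60.99.255.254


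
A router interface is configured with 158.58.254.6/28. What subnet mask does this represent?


/28 means 28 network bits, 4 host bits
Binary: 11111111111111111111111111110000
Mask: 255.255.255.240


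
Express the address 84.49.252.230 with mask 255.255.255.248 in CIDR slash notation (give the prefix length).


Binary: 11111111.11111111.11111111.11111000
Count leading 1s
Prefix: /29


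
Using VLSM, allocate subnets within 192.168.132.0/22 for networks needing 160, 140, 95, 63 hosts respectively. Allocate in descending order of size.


160 hosts -> /24 (254 usable): 192.168.132.0/24
140 hosts -> /24 (254 usable): 192.168.133.0/24
95 hosts -> /25 (126 usable): 192.168.134.0/25
63 hosts -> /25 (126 usable): 192.168.134.128/25
Allocation: 192.168.132.0/24 (160 hosts, 254 usable); 192.168.133.0/24 (140 hosts, 254 usable); 192.168.134.0/25 (95 hosts, 126 usable); 192.168.134.128/25 (63 hosts, 126 usable)


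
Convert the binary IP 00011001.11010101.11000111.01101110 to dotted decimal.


00011001 = 25
11010101 = 213
11000111 = 199
01101110 = 110
IP: 25.213.199.110


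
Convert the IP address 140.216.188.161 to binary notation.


140 = 10001100
216 = 11011000
188 = 10111100
161 = 10100001
Binary: 10001100.11011000.10111100.10100001


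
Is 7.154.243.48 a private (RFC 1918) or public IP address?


RFC 1918 private ranges:
  10.0.0.0/8 (10.0.0.0 - 10.255.255.255)
  172.16.0.0/12 (172.16.0.0 - 172.31.255.255)
  192.168.0.0/16 (192.168.0.0 - 192.168.255.255)
Public (not in any RFC 1918 range)


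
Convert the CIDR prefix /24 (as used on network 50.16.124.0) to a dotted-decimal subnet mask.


/24 means 24 network bits, 8 host bits
Binary: 11111111111111111111111100000000
Mask: 255.255.255.0


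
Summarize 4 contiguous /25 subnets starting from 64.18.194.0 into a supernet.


Original prefix: /25
Number of subnets: 4 = 2^2
New prefix = 25 - 2 = 23
Supernet: 64.18.194.0/23


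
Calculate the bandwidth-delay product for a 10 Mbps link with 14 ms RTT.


BDP = bandwidth * RTT
= 10 Mbps * 14 ms
= 10 * 1e6 * 14 / 1000 bits
= 140000 bits
= 17500 bytes
= 17.0898 KB
BDP = 140000 bits (17500 bytes)


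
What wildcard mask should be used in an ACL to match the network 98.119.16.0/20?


Subnet mask: 255.255.240.0
Wildcard = 255.255.255.255 - subnet mask
255 - 255 = 0
255 - 255 = 0
255 - 240 = 15
255 - 0 = 255
Wildcard: 0.0.15.255


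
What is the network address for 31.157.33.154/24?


IP:   00011111.10011101.00100001.10011010
Mask: 11111111.11111111.11111111.00000000
AND operation:
Net:  00011111.10011101.00100001.00000000
Network: 31.157.33.0/24


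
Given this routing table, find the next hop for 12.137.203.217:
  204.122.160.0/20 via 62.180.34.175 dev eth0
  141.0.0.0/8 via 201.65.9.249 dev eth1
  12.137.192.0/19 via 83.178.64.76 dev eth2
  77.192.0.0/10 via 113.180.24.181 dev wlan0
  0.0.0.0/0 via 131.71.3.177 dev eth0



Longest prefix match for 12.137.203.217:
  /20 204.122.160.0: no
  /8 141.0.0.0: no
  /19 12.137.192.0: MATCH
  /10 77.192.0.0: no
  /0 0.0.0.0: MATCH
Selected: next-hop 83.178.64.76 via eth2 (matched /19)


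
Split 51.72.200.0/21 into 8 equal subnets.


New prefix = 21 + 3 = 24
Each subnet has 256 addresses
  51.72.200.0/24
  51.72.201.0/24
  51.72.202.0/24
  51.72.203.0/24
  51.72.204.0/24
  51.72.205.0/24
  51.72.206.0/24
  51.72.207.0/24
Subnets: 51.72.200.0/24, 51.72.201.0/24, 51.72.202.0/24, 51.72.203.0/24, 51.72.204.0/24, 51.72.205.0/24, 51.72.206.0/24, 51.72.207.0/24


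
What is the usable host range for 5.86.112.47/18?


Network: 5.86.64.0
Broadcast: 5.86.127.255
First usable = network + 1
Last usable = broadcast - 1
Range: 5.86.64.1 to 5.86.127.254


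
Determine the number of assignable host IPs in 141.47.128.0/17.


Host bits = 32 - 17 = 15
Total addresses = 2^15 = 32768
Usable = total - 2 (network and broadcast)
Usable hosts: 32766


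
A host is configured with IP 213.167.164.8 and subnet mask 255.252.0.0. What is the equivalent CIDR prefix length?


Binary: 11111111.11111100.00000000.00000000
Count leading 1s
Prefix: /14


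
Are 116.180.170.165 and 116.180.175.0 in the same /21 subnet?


Mask: 255.255.248.0
116.180.170.165 AND mask = 116.180.168.0
116.180.175.0 AND mask = 116.180.168.0
Yes, same subnet (116.180.168.0)


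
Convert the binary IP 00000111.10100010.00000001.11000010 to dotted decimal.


00000111 = 7
10100010 = 162
00000001 = 1
11000010 = 194
IP: 7.162.1.194


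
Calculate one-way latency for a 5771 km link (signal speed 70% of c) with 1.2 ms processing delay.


Speed = 0.7 * 3e5 km/s = 210000 km/s
Propagation delay = 5771 / 210000 = 0.0275 s = 27.481 ms
Processing delay = 1.2 ms
Total one-way latency = 28.681 ms


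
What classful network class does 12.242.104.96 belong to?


First octet: 12
Binary: 00001100
0xxxxxxx -> Class A (1-126)
Class A, default mask 255.0.0.0 (/8)


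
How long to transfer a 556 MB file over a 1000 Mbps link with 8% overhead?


Effective throughput = 1000 * (1 - 8/100) = 920 Mbps
File size in Mb = 556 * 8 = 4448 Mb
Time = 4448 / 920
Time = 4.8348 seconds


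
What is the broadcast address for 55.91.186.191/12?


Network: 55.80.0.0/12
Host bits = 20
Set all host bits to 1:
Broadcast: 55.95.255.255


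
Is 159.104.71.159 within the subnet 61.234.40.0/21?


Subnet network: 61.234.40.0
Test IP AND mask: 159.104.64.0
No, 159.104.71.159 is not in 61.234.40.0/21


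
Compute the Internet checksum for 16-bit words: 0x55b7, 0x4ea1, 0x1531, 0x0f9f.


Sum all words (with carry folding):
+ 0x55b7 = 0x55b7
+ 0x4ea1 = 0xa458
+ 0x1531 = 0xb989
+ 0x0f9f = 0xc928
One's complement: ~0xc928
Checksum = 0x36d7


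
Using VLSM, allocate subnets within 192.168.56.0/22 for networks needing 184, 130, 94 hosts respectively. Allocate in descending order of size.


184 hosts -> /24 (254 usable): 192.168.56.0/24
130 hosts -> /24 (254 usable): 192.168.57.0/24
94 hosts -> /25 (126 usable): 192.168.58.0/25
Allocation: 192.168.56.0/24 (184 hosts, 254 usable); 192.168.57.0/24 (130 hosts, 254 usable); 192.168.58.0/25 (94 hosts, 126 usable)


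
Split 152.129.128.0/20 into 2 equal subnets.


New prefix = 20 + 1 = 21
Each subnet has 2048 addresses
  152.129.128.0/21
  152.129.136.0/21
Subnets: 152.129.128.0/21, 152.129.136.0/21


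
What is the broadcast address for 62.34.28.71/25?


Network: 62.34.28.0/25
Host bits = 7
Set all host bits to 1:
Broadcast: 62.34.28.127


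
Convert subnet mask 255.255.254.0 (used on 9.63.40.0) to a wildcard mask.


Subnet mask: 255.255.254.0
Wildcard = 255.255.255.255 - subnet mask
255 - 255 = 0
255 - 255 = 0
255 - 254 = 1
255 - 0 = 255
Wildcard: 0.0.1.255


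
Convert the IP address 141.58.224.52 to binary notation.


141 = 10001101
58 = 00111010
224 = 11100000
52 = 00110100
Binary: 10001101.00111010.11100000.00110100


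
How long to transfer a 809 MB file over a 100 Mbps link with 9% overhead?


Effective throughput = 100 * (1 - 9/100) = 91 Mbps
File size in Mb = 809 * 8 = 6472 Mb
Time = 6472 / 91
Time = 71.1209 seconds


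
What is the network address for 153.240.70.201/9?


IP:   10011001.11110000.01000110.11001001
Mask: 11111111.10000000.00000000.00000000
AND operation:
Net:  10011001.10000000.00000000.00000000
Network: 153.128.0.0/9


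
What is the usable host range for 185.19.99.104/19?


Network: 185.19.96.0
Broadcast: 185.19.127.255
First usable = network + 1
Last usable = broadcast - 1
Range: 185.19.96.1 to 185.19.127.254


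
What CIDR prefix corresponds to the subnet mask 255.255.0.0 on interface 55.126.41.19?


Binary: 11111111.11111111.00000000.00000000
Count leading 1s
Prefix: /16


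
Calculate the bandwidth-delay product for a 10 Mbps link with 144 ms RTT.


BDP = bandwidth * RTT
= 10 Mbps * 144 ms
= 10 * 1e6 * 144 / 1000 bits
= 1440000 bits
= 180000 bytes
= 175.7812 KB
BDP = 1440000 bits (180000 bytes)


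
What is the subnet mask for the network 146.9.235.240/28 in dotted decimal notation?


/28 means 28 network bits, 4 host bits
Binary: 11111111111111111111111111110000
Mask: 255.255.255.240


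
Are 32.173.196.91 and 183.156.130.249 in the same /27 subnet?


Mask: 255.255.255.224
32.173.196.91 AND mask = 32.173.196.64
183.156.130.249 AND mask = 183.156.130.224
No, different subnets (32.173.196.64 vs 183.156.130.224)


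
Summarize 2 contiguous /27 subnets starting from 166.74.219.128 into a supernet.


Original prefix: /27
Number of subnets: 2 = 2^1
New prefix = 27 - 1 = 26
Supernet: 166.74.219.128/26


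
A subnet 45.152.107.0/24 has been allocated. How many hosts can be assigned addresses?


Host bits = 32 - 24 = 8
Total addresses = 2^8 = 256
Usable = total - 2 (network and broadcast)
Usable hosts: 254


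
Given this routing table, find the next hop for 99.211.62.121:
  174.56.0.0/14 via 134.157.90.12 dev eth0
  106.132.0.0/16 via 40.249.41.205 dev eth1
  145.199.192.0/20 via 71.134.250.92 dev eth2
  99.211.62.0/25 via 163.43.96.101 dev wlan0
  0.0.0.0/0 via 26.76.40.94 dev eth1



Longest prefix match for 99.211.62.121:
  /14 174.56.0.0: no
  /16 106.132.0.0: no
  /20 145.199.192.0: no
  /25 99.211.62.0: MATCH
  /0 0.0.0.0: MATCH
Selected: next-hop 163.43.96.101 via wlan0 (matched /25)


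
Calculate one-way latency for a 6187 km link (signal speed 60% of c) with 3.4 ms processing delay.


Speed = 0.6 * 3e5 km/s = 180000 km/s
Propagation delay = 6187 / 180000 = 0.0344 s = 34.3722 ms
Processing delay = 3.4 ms
Total one-way latency = 37.7722 ms


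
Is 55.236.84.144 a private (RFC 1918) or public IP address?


RFC 1918 private ranges:
  10.0.0.0/8 (10.0.0.0 - 10.255.255.255)
  172.16.0.0/12 (172.16.0.0 - 172.31.255.255)
  192.168.0.0/16 (192.168.0.0 - 192.168.255.255)
Public (not in any RFC 1918 range)


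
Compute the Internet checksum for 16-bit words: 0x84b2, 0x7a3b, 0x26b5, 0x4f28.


Sum all words (with carry folding):
+ 0x84b2 = 0x84b2
+ 0x7a3b = 0xfeed
+ 0x26b5 = 0x25a3
+ 0x4f28 = 0x74cb
One's complement: ~0x74cb
Checksum = 0x8b34


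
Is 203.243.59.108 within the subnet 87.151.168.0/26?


Subnet network: 87.151.168.0
Test IP AND mask: 203.243.59.64
No, 203.243.59.108 is not in 87.151.168.0/26


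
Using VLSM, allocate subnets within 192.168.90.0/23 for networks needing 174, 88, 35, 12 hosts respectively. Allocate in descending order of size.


174 hosts -> /24 (254 usable): 192.168.90.0/24
88 hosts -> /25 (126 usable): 192.168.91.0/25
35 hosts -> /26 (62 usable): 192.168.91.128/26
12 hosts -> /28 (14 usable): 192.168.91.192/28
Allocation: 192.168.90.0/24 (174 hosts, 254 usable); 192.168.91.0/25 (88 hosts, 126 usable); 192.168.91.128/26 (35 hosts, 62 usable); 192.168.91.192/28 (12 hosts, 14 usable)


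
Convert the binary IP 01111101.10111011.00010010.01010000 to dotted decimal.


01111101 = 125
10111011 = 187
00010010 = 18
01010000 = 80
IP: 125.187.18.80


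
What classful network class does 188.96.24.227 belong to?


First octet: 188
Binary: 10111100
10xxxxxx -> Class B (128-191)
Class B, default mask 255.255.0.0 (/16)


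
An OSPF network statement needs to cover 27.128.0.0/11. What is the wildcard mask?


Subnet mask: 255.224.0.0
Wildcard = 255.255.255.255 - subnet mask
255 - 255 = 0
255 - 224 = 31
255 - 0 = 255
255 - 0 = 255
Wildcard: 0.31.255.255


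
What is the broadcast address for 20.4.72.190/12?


Network: 20.0.0.0/12
Host bits = 20
Set all host bits to 1:
Broadcast: 20.15.255.255


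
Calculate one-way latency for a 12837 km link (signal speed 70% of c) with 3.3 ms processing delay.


Speed = 0.7 * 3e5 km/s = 210000 km/s
Propagation delay = 12837 / 210000 = 0.0611 s = 61.1286 ms
Processing delay = 3.3 ms
Total one-way latency = 64.4286 ms


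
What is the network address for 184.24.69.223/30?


IP:   10111000.00011000.01000101.11011111
Mask: 11111111.11111111.11111111.11111100
AND operation:
Net:  10111000.00011000.01000101.11011100
Network: 184.24.69.220/30


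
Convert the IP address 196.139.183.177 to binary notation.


196 = 11000100
139 = 10001011
183 = 10110111
177 = 10110001
Binary: 11000100.10001011.10110111.10110001


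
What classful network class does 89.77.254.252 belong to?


First octet: 89
Binary: 01011001
0xxxxxxx -> Class A (1-126)
Class A, default mask 255.0.0.0 (/8)


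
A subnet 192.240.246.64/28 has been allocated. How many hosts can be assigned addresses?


Host bits = 32 - 28 = 4
Total addresses = 2^4 = 16
Usable = total - 2 (network and broadcast)
Usable hosts: 14


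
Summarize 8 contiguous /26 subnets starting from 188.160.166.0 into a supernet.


Original prefix: /26
Number of subnets: 8 = 2^3
New prefix = 26 - 3 = 23
Supernet: 188.160.166.0/23


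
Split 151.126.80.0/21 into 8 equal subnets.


New prefix = 21 + 3 = 24
Each subnet has 256 addresses
  151.126.80.0/24
  151.126.81.0/24
  151.126.82.0/24
  151.126.83.0/24
  151.126.84.0/24
  151.126.85.0/24
  151.126.86.0/24
  151.126.87.0/24
Subnets: 151.126.80.0/24, 151.126.81.0/24, 151.126.82.0/24, 151.126.83.0/24, 151.126.84.0/24, 151.126.85.0/24, 151.126.86.0/24, 151.126.87.0/24


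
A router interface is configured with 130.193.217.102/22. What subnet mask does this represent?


/22 means 22 network bits, 10 host bits
Binary: 11111111111111111111110000000000
Mask: 255.255.252.0


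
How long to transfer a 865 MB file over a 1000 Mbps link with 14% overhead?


Effective throughput = 1000 * (1 - 14/100) = 860 Mbps
File size in Mb = 865 * 8 = 6920 Mb
Time = 6920 / 860
Time = 8.0465 seconds


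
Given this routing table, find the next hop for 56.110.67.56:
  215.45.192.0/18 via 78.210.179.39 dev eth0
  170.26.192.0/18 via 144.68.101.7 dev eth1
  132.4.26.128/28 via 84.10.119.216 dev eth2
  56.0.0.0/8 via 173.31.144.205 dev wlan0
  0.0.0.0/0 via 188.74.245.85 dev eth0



Longest prefix match for 56.110.67.56:
  /18 215.45.192.0: no
  /18 170.26.192.0: no
  /28 132.4.26.128: no
  /8 56.0.0.0: MATCH
  /0 0.0.0.0: MATCH
Selected: next-hop 173.31.144.205 via wlan0 (matched /8)


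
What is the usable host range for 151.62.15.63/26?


Network: 151.62.15.0
Broadcast: 151.62.15.63
First usable = network + 1
Last usable = broadcast - 1
Range: 151.62.15.1 to 151.62.15.62


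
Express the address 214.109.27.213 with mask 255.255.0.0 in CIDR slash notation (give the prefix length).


Binary: 11111111.11111111.00000000.00000000
Count leading 1s
Prefix: /16


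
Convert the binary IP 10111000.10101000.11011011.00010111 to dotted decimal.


10111000 = 184
10101000 = 168
11011011 = 219
00010111 = 23
IP: 184.168.219.23


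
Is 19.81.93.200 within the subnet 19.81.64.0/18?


Subnet network: 19.81.64.0
Test IP AND mask: 19.81.64.0
Yes, 19.81.93.200 is in 19.81.64.0/18


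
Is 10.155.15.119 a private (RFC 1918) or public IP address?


RFC 1918 private ranges:
  10.0.0.0/8 (10.0.0.0 - 10.255.255.255)
  172.16.0.0/12 (172.16.0.0 - 172.31.255.255)
  192.168.0.0/16 (192.168.0.0 - 192.168.255.255)
Private (in 10.0.0.0/8)


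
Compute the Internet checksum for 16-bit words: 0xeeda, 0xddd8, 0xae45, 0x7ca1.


Sum all words (with carry folding):
+ 0xeeda = 0xeeda
+ 0xddd8 = 0xccb3
+ 0xae45 = 0x7af9
+ 0x7ca1 = 0xf79a
One's complement: ~0xf79a
Checksum = 0x0865


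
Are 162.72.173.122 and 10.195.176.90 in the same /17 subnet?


Mask: 255.255.128.0
162.72.173.122 AND mask = 162.72.128.0
10.195.176.90 AND mask = 10.195.128.0
No, different subnets (162.72.128.0 vs 10.195.128.0)


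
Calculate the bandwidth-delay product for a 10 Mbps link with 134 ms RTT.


BDP = bandwidth * RTT
= 10 Mbps * 134 ms
= 10 * 1e6 * 134 / 1000 bits
= 1340000 bits
= 167500 bytes
= 163.5742 KB
BDP = 1340000 bits (167500 bytes)


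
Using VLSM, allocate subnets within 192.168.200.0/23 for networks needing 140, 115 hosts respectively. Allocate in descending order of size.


140 hosts -> /24 (254 usable): 192.168.200.0/24
115 hosts -> /25 (126 usable): 192.168.201.0/25
Allocation: 192.168.200.0/24 (140 hosts, 254 usable); 192.168.201.0/25 (115 hosts, 126 usable)


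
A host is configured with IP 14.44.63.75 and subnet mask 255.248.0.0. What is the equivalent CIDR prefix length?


Binary: 11111111.11111000.00000000.00000000
Count leading 1s
Prefix: /13


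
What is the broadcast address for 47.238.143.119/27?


Network: 47.238.143.96/27
Host bits = 5
Set all host bits to 1:
Broadcast: 47.238.143.127


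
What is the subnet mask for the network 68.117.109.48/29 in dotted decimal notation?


/29 means 29 network bits, 3 host bits
Binary: 11111111111111111111111111111000
Mask: 255.255.255.248


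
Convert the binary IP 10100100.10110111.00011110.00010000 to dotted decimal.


10100100 = 164
10110111 = 183
00011110 = 30
00010000 = 16
IP: 164.183.30.16


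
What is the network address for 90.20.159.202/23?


IP:   01011010.00010100.10011111.11001010
Mask: 11111111.11111111.11111110.00000000
AND operation:
Net:  01011010.00010100.10011110.00000000
Network: 90.20.158.0/23


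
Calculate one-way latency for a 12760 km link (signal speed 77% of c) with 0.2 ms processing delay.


Speed = 0.77 * 3e5 km/s = 231000 km/s
Propagation delay = 12760 / 231000 = 0.0552 s = 55.2381 ms
Processing delay = 0.2 ms
Total one-way latency = 55.4381 ms


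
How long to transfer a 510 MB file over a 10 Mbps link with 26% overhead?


Effective throughput = 10 * (1 - 26/100) = 7.4 Mbps
File size in Mb = 510 * 8 = 4080 Mb
Time = 4080 / 7.4
Time = 551.3514 seconds


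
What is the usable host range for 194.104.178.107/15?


Network: 194.104.0.0
Broadcast: 194.105.255.255
First usable = network + 1
Last usable = broadcast - 1
Range: 194.104.0.1 to 194.105.255.254


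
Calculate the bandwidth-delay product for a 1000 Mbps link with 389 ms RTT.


BDP = bandwidth * RTT
= 1000 Mbps * 389 ms
= 1000 * 1e6 * 389 / 1000 bits
= 389000000 bits
= 48625000 bytes
= 47485.3516 KB
BDP = 389000000 bits (48625000 bytes)


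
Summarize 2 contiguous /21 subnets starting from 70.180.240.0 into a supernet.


Original prefix: /21
Number of subnets: 2 = 2^1
New prefix = 21 - 1 = 20
Supernet: 70.180.240.0/20


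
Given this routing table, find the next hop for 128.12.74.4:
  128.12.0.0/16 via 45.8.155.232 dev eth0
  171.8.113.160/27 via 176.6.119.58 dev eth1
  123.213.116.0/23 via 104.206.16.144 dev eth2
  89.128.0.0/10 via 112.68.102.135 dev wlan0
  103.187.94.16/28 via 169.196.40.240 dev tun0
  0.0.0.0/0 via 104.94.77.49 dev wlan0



Longest prefix match for 128.12.74.4:
  /16 128.12.0.0: MATCH
  /27 171.8.113.160: no
  /23 123.213.116.0: no
  /10 89.128.0.0: no
  /28 103.187.94.16: no
  /0 0.0.0.0: MATCH
Selected: next-hop 45.8.155.232 via eth0 (matched /16)


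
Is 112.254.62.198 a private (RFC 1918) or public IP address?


RFC 1918 private ranges:
  10.0.0.0/8 (10.0.0.0 - 10.255.255.255)
  172.16.0.0/12 (172.16.0.0 - 172.31.255.255)
  192.168.0.0/16 (192.168.0.0 - 192.168.255.255)
Public (not in any RFC 1918 range)


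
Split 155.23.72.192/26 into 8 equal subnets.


New prefix = 26 + 3 = 29
Each subnet has 8 addresses
  155.23.72.192/29
  155.23.72.200/29
  155.23.72.208/29
  155.23.72.216/29
  155.23.72.224/29
  155.23.72.232/29
  155.23.72.240/29
  155.23.72.248/29
Subnets: 155.23.72.192/29, 155.23.72.200/29, 155.23.72.208/29, 155.23.72.216/29, 155.23.72.224/29, 155.23.72.232/29, 155.23.72.240/29, 155.23.72.248/29


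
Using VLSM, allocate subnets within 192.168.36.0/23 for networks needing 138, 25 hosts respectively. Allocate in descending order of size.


138 hosts -> /24 (254 usable): 192.168.36.0/24
25 hosts -> /27 (30 usable): 192.168.37.0/27
Allocation: 192.168.36.0/24 (138 hosts, 254 usable); 192.168.37.0/27 (25 hosts, 30 usable)


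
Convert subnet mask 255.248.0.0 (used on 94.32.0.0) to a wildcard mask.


Subnet mask: 255.248.0.0
Wildcard = 255.255.255.255 - subnet mask
255 - 255 = 0
255 - 248 = 7
255 - 0 = 255
255 - 0 = 255
Wildcard: 0.7.255.255


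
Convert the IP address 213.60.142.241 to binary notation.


213 = 11010101
60 = 00111100
142 = 10001110
241 = 11110001
Binary: 11010101.00111100.10001110.11110001


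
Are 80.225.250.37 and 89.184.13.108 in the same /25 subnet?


Mask: 255.255.255.128
80.225.250.37 AND mask = 80.225.250.0
89.184.13.108 AND mask = 89.184.13.0
No, different subnets (80.225.250.0 vs 89.184.13.0)


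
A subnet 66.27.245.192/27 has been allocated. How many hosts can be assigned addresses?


Host bits = 32 - 27 = 5
Total addresses = 2^5 = 32
Usable = total - 2 (network and broadcast)
Usable hosts: 30


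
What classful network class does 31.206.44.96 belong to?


First octet: 31
Binary: 00011111
0xxxxxxx -> Class A (1-126)
Class A, default mask 255.0.0.0 (/8)


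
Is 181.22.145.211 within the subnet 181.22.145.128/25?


Subnet network: 181.22.145.128
Test IP AND mask: 181.22.145.128
Yes, 181.22.145.211 is in 181.22.145.128/25


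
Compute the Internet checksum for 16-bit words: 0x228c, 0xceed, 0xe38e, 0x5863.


Sum all words (with carry folding):
+ 0x228c = 0x228c
+ 0xceed = 0xf179
+ 0xe38e = 0xd508
+ 0x5863 = 0x2d6c
One's complement: ~0x2d6c
Checksum = 0xd293


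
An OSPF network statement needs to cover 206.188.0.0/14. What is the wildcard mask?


Subnet mask: 255.252.0.0
Wildcard = 255.255.255.255 - subnet mask
255 - 255 = 0
255 - 252 = 3
255 - 0 = 255
255 - 0 = 255
Wildcard: 0.3.255.255


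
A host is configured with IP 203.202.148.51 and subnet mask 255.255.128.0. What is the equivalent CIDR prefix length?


Binary: 11111111.11111111.10000000.00000000
Count leading 1s
Prefix: /17


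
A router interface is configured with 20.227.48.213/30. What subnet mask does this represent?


/30 means 30 network bits, 2 host bits
Binary: 11111111111111111111111111111100
Mask: 255.255.255.252


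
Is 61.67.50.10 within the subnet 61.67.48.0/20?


Subnet network: 61.67.48.0
Test IP AND mask: 61.67.48.0
Yes, 61.67.50.10 is in 61.67.48.0/20


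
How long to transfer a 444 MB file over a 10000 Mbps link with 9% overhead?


Effective throughput = 10000 * (1 - 9/100) = 9100 Mbps
File size in Mb = 444 * 8 = 3552 Mb
Time = 3552 / 9100
Time = 0.3903 seconds


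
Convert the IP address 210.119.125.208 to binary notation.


210 = 11010010
119 = 01110111
125 = 01111101
208 = 11010000
Binary: 11010010.01110111.01111101.11010000


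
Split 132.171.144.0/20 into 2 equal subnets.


New prefix = 20 + 1 = 21
Each subnet has 2048 addresses
  132.171.144.0/21
  132.171.152.0/21
Subnets: 132.171.144.0/21, 132.171.152.0/21


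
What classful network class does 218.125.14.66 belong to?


First octet: 218
Binary: 11011010
110xxxxx -> Class C (192-223)
Class C, default mask 255.255.255.0 (/24)


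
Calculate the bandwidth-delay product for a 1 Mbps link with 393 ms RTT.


BDP = bandwidth * RTT
= 1 Mbps * 393 ms
= 1 * 1e6 * 393 / 1000 bits
= 393000 bits
= 49125 bytes
= 47.9736 KB
BDP = 393000 bits (49125 bytes)


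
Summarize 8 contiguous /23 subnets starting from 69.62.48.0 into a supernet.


Original prefix: /23
Number of subnets: 8 = 2^3
New prefix = 23 - 3 = 20
Supernet: 69.62.48.0/20


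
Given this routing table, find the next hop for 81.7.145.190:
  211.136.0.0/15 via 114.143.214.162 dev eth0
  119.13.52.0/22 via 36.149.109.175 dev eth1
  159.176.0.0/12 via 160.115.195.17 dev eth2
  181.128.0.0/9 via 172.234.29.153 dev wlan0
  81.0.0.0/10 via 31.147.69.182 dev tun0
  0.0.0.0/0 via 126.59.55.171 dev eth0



Longest prefix match for 81.7.145.190:
  /15 211.136.0.0: no
  /22 119.13.52.0: no
  /12 159.176.0.0: no
  /9 181.128.0.0: no
  /10 81.0.0.0: MATCH
  /0 0.0.0.0: MATCH
Selected: next-hop 31.147.69.182 via tun0 (matched /10)


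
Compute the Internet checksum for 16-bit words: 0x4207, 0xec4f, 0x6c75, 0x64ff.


Sum all words (with carry folding):
+ 0x4207 = 0x4207
+ 0xec4f = 0x2e57
+ 0x6c75 = 0x9acc
+ 0x64ff = 0xffcb
One's complement: ~0xffcb
Checksum = 0x0034


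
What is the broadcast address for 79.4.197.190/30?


Network: 79.4.197.188/30
Host bits = 2
Set all host bits to 1:
Broadcast: 79.4.197.191


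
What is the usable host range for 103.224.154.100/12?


Network: 103.224.0.0
Broadcast: 103.239.255.255
First usable = network + 1
Last usable = broadcast - 1
Range: 103.224.0.1 to 103.239.255.254


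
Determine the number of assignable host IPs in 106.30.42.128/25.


Host bits = 32 - 25 = 7
Total addresses = 2^7 = 128
Usable = total - 2 (network and broadcast)
Usable hosts: 126


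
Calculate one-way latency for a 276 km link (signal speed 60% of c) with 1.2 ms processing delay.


Speed = 0.6 * 3e5 km/s = 180000 km/s
Propagation delay = 276 / 180000 = 0.0015 s = 1.5333 ms
Processing delay = 1.2 ms
Total one-way latency = 2.7333 ms


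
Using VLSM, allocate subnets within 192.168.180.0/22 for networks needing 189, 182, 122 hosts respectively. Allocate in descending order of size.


189 hosts -> /24 (254 usable): 192.168.180.0/24
182 hosts -> /24 (254 usable): 192.168.181.0/24
122 hosts -> /25 (126 usable): 192.168.182.0/25
Allocation: 192.168.180.0/24 (189 hosts, 254 usable); 192.168.181.0/24 (182 hosts, 254 usable); 192.168.182.0/25 (122 hosts, 126 usable)


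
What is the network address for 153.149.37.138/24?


IP:   10011001.10010101.00100101.10001010
Mask: 11111111.11111111.11111111.00000000
AND operation:
Net:  10011001.10010101.00100101.00000000
Network: 153.149.37.0/24


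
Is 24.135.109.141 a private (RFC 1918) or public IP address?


RFC 1918 private ranges:
  10.0.0.0/8 (10.0.0.0 - 10.255.255.255)
  172.16.0.0/12 (172.16.0.0 - 172.31.255.255)
  192.168.0.0/16 (192.168.0.0 - 192.168.255.255)
Public (not in any RFC 1918 range)


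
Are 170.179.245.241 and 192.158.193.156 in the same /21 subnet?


Mask: 255.255.248.0
170.179.245.241 AND mask = 170.179.240.0
192.158.193.156 AND mask = 192.158.192.0
No, different subnets (170.179.240.0 vs 192.158.192.0)


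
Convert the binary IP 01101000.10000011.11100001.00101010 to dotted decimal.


01101000 = 104
10000011 = 131
11100001 = 225
00101010 = 42
IP: 104.131.225.42


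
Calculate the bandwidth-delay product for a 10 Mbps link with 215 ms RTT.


BDP = bandwidth * RTT
= 10 Mbps * 215 ms
= 10 * 1e6 * 215 / 1000 bits
= 2150000 bits
= 268750 bytes
= 262.4512 KB
BDP = 2150000 bits (268750 bytes)


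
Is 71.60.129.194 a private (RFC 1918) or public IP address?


RFC 1918 private ranges:
  10.0.0.0/8 (10.0.0.0 - 10.255.255.255)
  172.16.0.0/12 (172.16.0.0 - 172.31.255.255)
  192.168.0.0/16 (192.168.0.0 - 192.168.255.255)
Public (not in any RFC 1918 range)


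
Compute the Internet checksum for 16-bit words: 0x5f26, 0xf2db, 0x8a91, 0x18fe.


Sum all words (with carry folding):
+ 0x5f26 = 0x5f26
+ 0xf2db = 0x5202
+ 0x8a91 = 0xdc93
+ 0x18fe = 0xf591
One's complement: ~0xf591
Checksum = 0x0a6e


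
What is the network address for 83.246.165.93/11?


IP:   01010011.11110110.10100101.01011101
Mask: 11111111.11100000.00000000.00000000
AND operation:
Net:  01010011.11100000.00000000.00000000
Network: 83.224.0.0/11


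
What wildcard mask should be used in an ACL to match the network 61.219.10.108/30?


Subnet mask: 255.255.255.252
Wildcard = 255.255.255.255 - subnet mask
255 - 255 = 0
255 - 255 = 0
255 - 255 = 0
255 - 252 = 3
Wildcard: 0.0.0.3


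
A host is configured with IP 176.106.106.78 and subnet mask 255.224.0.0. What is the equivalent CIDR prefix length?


Binary: 11111111.11100000.00000000.00000000
Count leading 1s
Prefix: /11


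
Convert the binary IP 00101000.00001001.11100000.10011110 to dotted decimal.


00101000 = 40
00001001 = 9
11100000 = 224
10011110 = 158
IP: 40.9.224.158


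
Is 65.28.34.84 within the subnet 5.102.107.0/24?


Subnet network: 5.102.107.0
Test IP AND mask: 65.28.34.0
No, 65.28.34.84 is not in 5.102.107.0/24


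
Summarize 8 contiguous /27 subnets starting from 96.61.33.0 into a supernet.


Original prefix: /27
Number of subnets: 8 = 2^3
New prefix = 27 - 3 = 24
Supernet: 96.61.33.0/24


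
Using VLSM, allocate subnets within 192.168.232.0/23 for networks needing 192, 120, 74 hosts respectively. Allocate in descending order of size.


192 hosts -> /24 (254 usable): 192.168.232.0/24
120 hosts -> /25 (126 usable): 192.168.233.0/25
74 hosts -> /25 (126 usable): 192.168.233.128/25
Allocation: 192.168.232.0/24 (192 hosts, 254 usable); 192.168.233.0/25 (120 hosts, 126 usable); 192.168.233.128/25 (74 hosts, 126 usable)


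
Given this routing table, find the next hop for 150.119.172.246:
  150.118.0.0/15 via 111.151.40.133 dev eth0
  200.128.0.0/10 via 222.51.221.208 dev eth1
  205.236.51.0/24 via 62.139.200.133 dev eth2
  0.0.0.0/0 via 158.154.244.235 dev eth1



Longest prefix match for 150.119.172.246:
  /15 150.118.0.0: MATCH
  /10 200.128.0.0: no
  /24 205.236.51.0: no
  /0 0.0.0.0: MATCH
Selected: next-hop 111.151.40.133 via eth0 (matched /15)


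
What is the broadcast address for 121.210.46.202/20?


Network: 121.210.32.0/20
Host bits = 12
Set all host bits to 1:
Broadcast: 121.210.47.255


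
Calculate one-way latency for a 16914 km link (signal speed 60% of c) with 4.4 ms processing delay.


Speed = 0.6 * 3e5 km/s = 180000 km/s
Propagation delay = 16914 / 180000 = 0.094 s = 93.9667 ms
Processing delay = 4.4 ms
Total one-way latency = 98.3667 ms


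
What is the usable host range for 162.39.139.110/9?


Network: 162.0.0.0
Broadcast: 162.127.255.255
First usable = network + 1
Last usable = broadcast - 1
Range: 162.0.0.1 to 162.127.255.254


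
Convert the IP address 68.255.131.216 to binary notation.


68 = 01000100
255 = 11111111
131 = 10000011
216 = 11011000
Binary: 01000100.11111111.10000011.11011000


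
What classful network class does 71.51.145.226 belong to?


First octet: 71
Binary: 01000111
0xxxxxxx -> Class A (1-126)
Class A, default mask 255.0.0.0 (/8)


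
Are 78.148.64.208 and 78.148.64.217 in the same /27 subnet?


Mask: 255.255.255.224
78.148.64.208 AND mask = 78.148.64.192
78.148.64.217 AND mask = 78.148.64.192
Yes, same subnet (78.148.64.192)


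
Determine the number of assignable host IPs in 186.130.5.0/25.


Host bits = 32 - 25 = 7
Total addresses = 2^7 = 128
Usable = total - 2 (network and broadcast)
Usable hosts: 126


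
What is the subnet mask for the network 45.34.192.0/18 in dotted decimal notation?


/18 means 18 network bits, 14 host bits
Binary: 11111111111111111100000000000000
Mask: 255.255.192.0


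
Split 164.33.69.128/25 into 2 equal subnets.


New prefix = 25 + 1 = 26
Each subnet has 64 addresses
  164.33.69.128/26
  164.33.69.192/26
Subnets: 164.33.69.128/26, 164.33.69.192/26


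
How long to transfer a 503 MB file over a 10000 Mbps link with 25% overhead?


Effective throughput = 10000 * (1 - 25/100) = 7500 Mbps
File size in Mb = 503 * 8 = 4024 Mb
Time = 4024 / 7500
Time = 0.5365 seconds


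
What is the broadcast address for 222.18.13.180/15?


Network: 222.18.0.0/15
Host bits = 17
Set all host bits to 1:
Broadcast: 222.19.255.255


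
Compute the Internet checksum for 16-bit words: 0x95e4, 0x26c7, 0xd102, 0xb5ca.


Sum all words (with carry folding):
+ 0x95e4 = 0x95e4
+ 0x26c7 = 0xbcab
+ 0xd102 = 0x8dae
+ 0xb5ca = 0x4379
One's complement: ~0x4379
Checksum = 0xbc86
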